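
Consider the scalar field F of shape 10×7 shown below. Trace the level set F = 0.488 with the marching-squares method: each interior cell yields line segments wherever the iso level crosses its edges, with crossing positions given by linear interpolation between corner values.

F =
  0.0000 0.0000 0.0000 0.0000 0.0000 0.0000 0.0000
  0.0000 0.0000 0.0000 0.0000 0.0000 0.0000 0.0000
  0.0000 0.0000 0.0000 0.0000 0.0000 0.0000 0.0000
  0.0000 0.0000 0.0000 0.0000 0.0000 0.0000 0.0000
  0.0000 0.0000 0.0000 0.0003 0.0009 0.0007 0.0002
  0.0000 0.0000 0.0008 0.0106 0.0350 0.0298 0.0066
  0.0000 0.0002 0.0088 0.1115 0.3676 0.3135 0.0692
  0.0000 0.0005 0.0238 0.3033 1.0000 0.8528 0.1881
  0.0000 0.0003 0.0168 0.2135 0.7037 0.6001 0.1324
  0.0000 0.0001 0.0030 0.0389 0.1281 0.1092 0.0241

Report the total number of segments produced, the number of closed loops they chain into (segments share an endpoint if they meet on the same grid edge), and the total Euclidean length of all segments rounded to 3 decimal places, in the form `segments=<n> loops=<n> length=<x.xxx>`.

segments=8 loops=1 length=6.982

cell (6,3): code 0100 → (6.190,4.000)–(7.000,3.265)
cell (6,4): code 1100 → (6.324,5.000)–(6.190,4.000)
cell (6,5): code 1000 → (7.000,5.549)–(6.324,5.000)
cell (7,3): code 0110 → (7.000,3.265)–(8.000,3.560)
cell (7,5): code 1001 → (8.000,5.240)–(7.000,5.549)
cell (8,3): code 0010 → (8.000,3.560)–(8.375,4.000)
cell (8,4): code 0011 → (8.375,4.000)–(8.228,5.000)
cell (8,5): code 0001 → (8.228,5.000)–(8.000,5.240)
total: 8 segments, chained into 1 closed loop(s), length Σ = 6.982248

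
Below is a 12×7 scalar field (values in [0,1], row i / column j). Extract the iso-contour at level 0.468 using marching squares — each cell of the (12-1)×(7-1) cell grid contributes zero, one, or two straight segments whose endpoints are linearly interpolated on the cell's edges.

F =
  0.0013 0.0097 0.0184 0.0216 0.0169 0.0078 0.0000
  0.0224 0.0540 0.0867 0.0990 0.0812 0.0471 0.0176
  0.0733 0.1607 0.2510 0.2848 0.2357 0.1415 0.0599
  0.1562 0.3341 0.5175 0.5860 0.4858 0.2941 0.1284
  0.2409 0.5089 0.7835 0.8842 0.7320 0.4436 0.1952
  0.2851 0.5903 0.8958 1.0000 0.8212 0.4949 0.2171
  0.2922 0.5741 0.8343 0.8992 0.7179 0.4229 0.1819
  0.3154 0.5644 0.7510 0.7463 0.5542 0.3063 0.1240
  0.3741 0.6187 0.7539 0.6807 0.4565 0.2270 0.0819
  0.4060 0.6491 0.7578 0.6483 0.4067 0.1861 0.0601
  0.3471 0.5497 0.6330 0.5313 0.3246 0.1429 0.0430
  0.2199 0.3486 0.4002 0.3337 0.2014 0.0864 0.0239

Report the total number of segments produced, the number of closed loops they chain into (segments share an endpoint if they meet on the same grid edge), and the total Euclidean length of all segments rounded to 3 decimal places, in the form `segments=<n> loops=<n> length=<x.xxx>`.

segments=26 loops=1 length=20.757

cell (2,1): code 0100 → (2.814,2.000)–(3.000,1.730)
cell (2,2): code 1100 → (2.608,3.000)–(2.814,2.000)
cell (2,3): code 1100 → (2.929,4.000)–(2.608,3.000)
cell (2,4): code 1000 → (3.000,4.093)–(2.929,4.000)
cell (3,0): code 0100 → (3.766,1.000)–(4.000,0.847)
cell (3,1): code 1110 → (3.000,1.730)–(3.766,1.000)
cell (3,4): code 1001 → (4.000,4.915)–(3.000,4.093)
cell (4,0): code 0110 → (4.000,0.847)–(5.000,0.599)
cell (4,4): code 1101 → (4.476,5.000)–(4.000,4.915)
cell (4,5): code 1000 → (5.000,5.097)–(4.476,5.000)
cell (5,0): code 0110 → (5.000,0.599)–(6.000,0.624)
cell (5,4): code 1011 → (6.000,4.847)–(5.374,5.000)
cell (5,5): code 0001 → (5.374,5.000)–(5.000,5.097)
cell (6,0): code 0110 → (6.000,0.624)–(7.000,0.613)
cell (6,4): code 1001 → (7.000,4.348)–(6.000,4.847)
cell (7,0): code 0110 → (7.000,0.613)–(8.000,0.384)
cell (7,3): code 1011 → (8.000,3.949)–(7.882,4.000)
cell (7,4): code 0001 → (7.882,4.000)–(7.000,4.348)
cell (8,0): code 0110 → (8.000,0.384)–(9.000,0.255)
cell (8,3): code 1001 → (9.000,3.746)–(8.000,3.949)
cell (9,0): code 0110 → (9.000,0.255)–(10.000,0.597)
cell (9,3): code 1001 → (10.000,3.306)–(9.000,3.746)
cell (10,0): code 0010 → (10.000,0.597)–(10.406,1.000)
cell (10,1): code 0011 → (10.406,1.000)–(10.709,2.000)
cell (10,2): code 0011 → (10.709,2.000)–(10.320,3.000)
cell (10,3): code 0001 → (10.320,3.000)–(10.000,3.306)
total: 26 segments, chained into 1 closed loop(s), length Σ = 20.757270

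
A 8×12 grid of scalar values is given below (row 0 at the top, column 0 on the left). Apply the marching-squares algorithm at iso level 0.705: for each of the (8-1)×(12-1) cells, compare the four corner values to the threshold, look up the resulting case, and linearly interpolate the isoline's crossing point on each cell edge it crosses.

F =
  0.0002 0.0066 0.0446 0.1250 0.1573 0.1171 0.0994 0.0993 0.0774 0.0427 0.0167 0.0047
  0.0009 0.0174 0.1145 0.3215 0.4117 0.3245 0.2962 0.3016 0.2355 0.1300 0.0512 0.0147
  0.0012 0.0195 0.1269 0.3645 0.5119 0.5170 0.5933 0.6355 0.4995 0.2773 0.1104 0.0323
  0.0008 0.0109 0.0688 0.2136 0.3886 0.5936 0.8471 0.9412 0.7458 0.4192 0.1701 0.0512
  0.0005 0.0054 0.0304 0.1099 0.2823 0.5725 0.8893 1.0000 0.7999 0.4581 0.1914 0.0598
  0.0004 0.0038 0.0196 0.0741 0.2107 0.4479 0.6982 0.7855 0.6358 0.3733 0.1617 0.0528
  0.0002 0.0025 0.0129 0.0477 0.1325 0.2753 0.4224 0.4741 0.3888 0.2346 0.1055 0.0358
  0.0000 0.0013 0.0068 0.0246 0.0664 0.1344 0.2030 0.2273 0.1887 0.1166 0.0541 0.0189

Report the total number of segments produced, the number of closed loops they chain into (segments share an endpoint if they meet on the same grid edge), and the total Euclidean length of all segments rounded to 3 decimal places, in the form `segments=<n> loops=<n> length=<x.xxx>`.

segments=12 loops=1 length=9.237

cell (2,5): code 0100 → (2.440,6.000)–(3.000,5.439)
cell (2,6): code 1100 → (2.227,7.000)–(2.440,6.000)
cell (2,7): code 1100 → (2.834,8.000)–(2.227,7.000)
cell (2,8): code 1000 → (3.000,8.125)–(2.834,8.000)
cell (3,5): code 0110 → (3.000,5.439)–(4.000,5.418)
cell (3,8): code 1001 → (4.000,8.278)–(3.000,8.125)
cell (4,5): code 0010 → (4.000,5.418)–(4.964,6.000)
cell (4,6): code 0111 → (4.964,6.000)–(5.000,6.078)
cell (4,7): code 1011 → (5.000,7.538)–(4.578,8.000)
cell (4,8): code 0001 → (4.578,8.000)–(4.000,8.278)
cell (5,6): code 0010 → (5.000,6.078)–(5.259,7.000)
cell (5,7): code 0001 → (5.259,7.000)–(5.000,7.538)
total: 12 segments, chained into 1 closed loop(s), length Σ = 9.237209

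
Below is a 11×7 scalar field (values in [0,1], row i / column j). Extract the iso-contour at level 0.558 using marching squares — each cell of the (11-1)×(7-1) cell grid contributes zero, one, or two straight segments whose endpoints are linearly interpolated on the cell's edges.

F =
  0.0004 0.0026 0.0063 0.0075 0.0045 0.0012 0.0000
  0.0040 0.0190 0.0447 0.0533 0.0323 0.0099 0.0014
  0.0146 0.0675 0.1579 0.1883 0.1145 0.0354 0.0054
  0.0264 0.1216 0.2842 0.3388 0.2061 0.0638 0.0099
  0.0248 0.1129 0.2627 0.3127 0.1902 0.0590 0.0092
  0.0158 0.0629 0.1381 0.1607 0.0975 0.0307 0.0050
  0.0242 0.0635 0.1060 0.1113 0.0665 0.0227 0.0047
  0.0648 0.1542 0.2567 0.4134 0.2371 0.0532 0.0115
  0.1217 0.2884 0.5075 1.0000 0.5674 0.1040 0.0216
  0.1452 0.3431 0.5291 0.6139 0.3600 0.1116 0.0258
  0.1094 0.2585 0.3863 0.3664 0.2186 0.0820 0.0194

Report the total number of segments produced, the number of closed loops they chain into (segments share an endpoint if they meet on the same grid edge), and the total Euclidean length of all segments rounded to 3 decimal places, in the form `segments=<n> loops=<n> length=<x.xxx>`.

segments=8 loops=1 length=5.765

cell (7,2): code 0100 → (7.247,3.000)–(8.000,2.103)
cell (7,3): code 1100 → (7.972,4.000)–(7.247,3.000)
cell (7,4): code 1000 → (8.000,4.020)–(7.972,4.000)
cell (8,2): code 0110 → (8.000,2.103)–(9.000,2.341)
cell (8,3): code 1011 → (9.000,3.220)–(8.045,4.000)
cell (8,4): code 0001 → (8.045,4.000)–(8.000,4.020)
cell (9,2): code 0010 → (9.000,2.341)–(9.226,3.000)
cell (9,3): code 0001 → (9.226,3.000)–(9.000,3.220)
total: 8 segments, chained into 1 closed loop(s), length Σ = 5.764542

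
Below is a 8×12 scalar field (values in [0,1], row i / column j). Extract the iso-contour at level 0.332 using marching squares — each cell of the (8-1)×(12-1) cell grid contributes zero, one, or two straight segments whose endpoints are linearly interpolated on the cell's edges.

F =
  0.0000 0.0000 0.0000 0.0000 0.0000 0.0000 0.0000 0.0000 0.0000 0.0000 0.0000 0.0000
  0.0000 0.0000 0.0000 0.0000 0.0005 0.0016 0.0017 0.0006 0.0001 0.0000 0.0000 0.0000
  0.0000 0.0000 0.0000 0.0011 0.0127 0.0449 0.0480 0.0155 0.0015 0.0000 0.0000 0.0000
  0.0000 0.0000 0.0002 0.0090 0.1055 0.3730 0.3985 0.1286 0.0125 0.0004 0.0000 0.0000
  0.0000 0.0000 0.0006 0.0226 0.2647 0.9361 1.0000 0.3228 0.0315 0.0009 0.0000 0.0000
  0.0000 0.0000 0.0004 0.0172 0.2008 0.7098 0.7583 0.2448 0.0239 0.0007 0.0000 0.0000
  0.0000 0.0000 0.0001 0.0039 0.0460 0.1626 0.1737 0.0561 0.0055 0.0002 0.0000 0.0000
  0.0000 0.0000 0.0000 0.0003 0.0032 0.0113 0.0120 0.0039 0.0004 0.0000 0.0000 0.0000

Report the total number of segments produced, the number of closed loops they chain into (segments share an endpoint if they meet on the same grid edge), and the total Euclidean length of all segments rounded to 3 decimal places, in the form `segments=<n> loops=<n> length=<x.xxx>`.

cell (2,4): code 0100 → (2.875,5.000)–(3.000,4.847)
cell (2,5): code 1100 → (2.810,6.000)–(2.875,5.000)
cell (2,6): code 1000 → (3.000,6.246)–(2.810,6.000)
cell (3,4): code 0110 → (3.000,4.847)–(4.000,4.100)
cell (3,6): code 1001 → (4.000,6.986)–(3.000,6.246)
cell (4,4): code 0110 → (4.000,4.100)–(5.000,4.258)
cell (4,6): code 1001 → (5.000,6.830)–(4.000,6.986)
cell (5,4): code 0010 → (5.000,4.258)–(5.690,5.000)
cell (5,5): code 0011 → (5.690,5.000)–(5.729,6.000)
cell (5,6): code 0001 → (5.729,6.000)–(5.000,6.830)
total: 10 segments, chained into 1 closed loop(s), length Σ = 9.146657

segments=10 loops=1 length=9.147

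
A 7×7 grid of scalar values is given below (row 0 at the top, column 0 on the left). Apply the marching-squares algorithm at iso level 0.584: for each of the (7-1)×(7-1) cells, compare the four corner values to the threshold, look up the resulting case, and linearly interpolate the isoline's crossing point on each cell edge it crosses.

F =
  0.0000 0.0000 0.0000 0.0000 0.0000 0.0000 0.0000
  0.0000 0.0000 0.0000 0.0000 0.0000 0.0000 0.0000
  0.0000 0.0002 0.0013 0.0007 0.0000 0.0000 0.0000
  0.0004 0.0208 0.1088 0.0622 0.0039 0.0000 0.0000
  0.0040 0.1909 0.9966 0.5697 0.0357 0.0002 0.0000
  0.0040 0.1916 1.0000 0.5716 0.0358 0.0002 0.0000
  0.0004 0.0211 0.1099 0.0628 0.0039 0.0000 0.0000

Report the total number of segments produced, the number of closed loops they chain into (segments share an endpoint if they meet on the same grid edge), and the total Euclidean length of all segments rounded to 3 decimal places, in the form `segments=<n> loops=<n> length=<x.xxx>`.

segments=6 loops=1 length=5.537

cell (3,1): code 0100 → (3.535,2.000)–(4.000,1.488)
cell (3,2): code 1000 → (4.000,2.967)–(3.535,2.000)
cell (4,1): code 0110 → (4.000,1.488)–(5.000,1.485)
cell (4,2): code 1001 → (5.000,2.971)–(4.000,2.967)
cell (5,1): code 0010 → (5.000,1.485)–(5.467,2.000)
cell (5,2): code 0001 → (5.467,2.000)–(5.000,2.971)
total: 6 segments, chained into 1 closed loop(s), length Σ = 5.536818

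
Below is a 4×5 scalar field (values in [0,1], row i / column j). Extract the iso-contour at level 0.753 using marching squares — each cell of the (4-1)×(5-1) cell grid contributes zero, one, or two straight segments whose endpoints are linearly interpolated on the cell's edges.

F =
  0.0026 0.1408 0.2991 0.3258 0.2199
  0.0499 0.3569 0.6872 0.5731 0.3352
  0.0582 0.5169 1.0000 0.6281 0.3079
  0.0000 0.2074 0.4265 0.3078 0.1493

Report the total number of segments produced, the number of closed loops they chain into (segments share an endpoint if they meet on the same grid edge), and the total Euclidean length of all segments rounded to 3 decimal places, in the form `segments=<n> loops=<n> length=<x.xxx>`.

segments=4 loops=1 length=3.433

cell (1,1): code 0100 → (1.210,2.000)–(2.000,1.489)
cell (1,2): code 1000 → (2.000,2.664)–(1.210,2.000)
cell (2,1): code 0010 → (2.000,1.489)–(2.431,2.000)
cell (2,2): code 0001 → (2.431,2.000)–(2.000,2.664)
total: 4 segments, chained into 1 closed loop(s), length Σ = 3.432613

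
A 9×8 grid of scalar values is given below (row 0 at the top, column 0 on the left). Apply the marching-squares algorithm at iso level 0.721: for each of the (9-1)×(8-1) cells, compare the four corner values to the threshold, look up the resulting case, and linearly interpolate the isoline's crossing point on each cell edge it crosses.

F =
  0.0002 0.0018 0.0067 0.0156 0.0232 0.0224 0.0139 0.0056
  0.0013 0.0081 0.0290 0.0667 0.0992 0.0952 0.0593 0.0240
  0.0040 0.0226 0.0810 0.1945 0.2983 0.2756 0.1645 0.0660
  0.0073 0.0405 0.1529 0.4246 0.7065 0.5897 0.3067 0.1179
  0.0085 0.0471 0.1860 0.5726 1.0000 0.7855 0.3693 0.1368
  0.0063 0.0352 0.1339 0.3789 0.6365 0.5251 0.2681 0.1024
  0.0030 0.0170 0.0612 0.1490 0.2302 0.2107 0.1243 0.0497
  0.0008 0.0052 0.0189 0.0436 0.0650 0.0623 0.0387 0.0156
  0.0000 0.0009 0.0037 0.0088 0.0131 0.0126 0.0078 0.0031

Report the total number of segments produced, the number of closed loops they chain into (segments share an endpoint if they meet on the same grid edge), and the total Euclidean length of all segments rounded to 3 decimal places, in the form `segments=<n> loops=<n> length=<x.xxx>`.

cell (3,3): code 0100 → (3.049,4.000)–(4.000,3.347)
cell (3,4): code 1100 → (3.671,5.000)–(3.049,4.000)
cell (3,5): code 1000 → (4.000,5.155)–(3.671,5.000)
cell (4,3): code 0010 → (4.000,3.347)–(4.768,4.000)
cell (4,4): code 0011 → (4.768,4.000)–(4.248,5.000)
cell (4,5): code 0001 → (4.248,5.000)–(4.000,5.155)
total: 6 segments, chained into 1 closed loop(s), length Σ = 5.121251

segments=6 loops=1 length=5.121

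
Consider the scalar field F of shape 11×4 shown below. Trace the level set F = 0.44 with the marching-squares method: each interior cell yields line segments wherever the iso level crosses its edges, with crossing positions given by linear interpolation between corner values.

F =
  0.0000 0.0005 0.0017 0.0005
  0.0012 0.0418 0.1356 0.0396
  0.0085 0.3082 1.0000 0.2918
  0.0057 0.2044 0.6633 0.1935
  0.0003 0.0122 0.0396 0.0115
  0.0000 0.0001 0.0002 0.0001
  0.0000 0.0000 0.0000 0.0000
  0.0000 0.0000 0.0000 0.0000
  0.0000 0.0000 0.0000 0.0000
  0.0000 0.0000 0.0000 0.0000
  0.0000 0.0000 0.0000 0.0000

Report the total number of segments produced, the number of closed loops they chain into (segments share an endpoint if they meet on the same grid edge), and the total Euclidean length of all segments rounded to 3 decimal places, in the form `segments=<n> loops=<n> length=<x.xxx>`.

segments=6 loops=1 length=5.358

cell (1,1): code 0100 → (1.352,2.000)–(2.000,1.191)
cell (1,2): code 1000 → (2.000,2.791)–(1.352,2.000)
cell (2,1): code 0110 → (2.000,1.191)–(3.000,1.513)
cell (2,2): code 1001 → (3.000,2.475)–(2.000,2.791)
cell (3,1): code 0010 → (3.000,1.513)–(3.358,2.000)
cell (3,2): code 0001 → (3.358,2.000)–(3.000,2.475)
total: 6 segments, chained into 1 closed loop(s), length Σ = 5.357631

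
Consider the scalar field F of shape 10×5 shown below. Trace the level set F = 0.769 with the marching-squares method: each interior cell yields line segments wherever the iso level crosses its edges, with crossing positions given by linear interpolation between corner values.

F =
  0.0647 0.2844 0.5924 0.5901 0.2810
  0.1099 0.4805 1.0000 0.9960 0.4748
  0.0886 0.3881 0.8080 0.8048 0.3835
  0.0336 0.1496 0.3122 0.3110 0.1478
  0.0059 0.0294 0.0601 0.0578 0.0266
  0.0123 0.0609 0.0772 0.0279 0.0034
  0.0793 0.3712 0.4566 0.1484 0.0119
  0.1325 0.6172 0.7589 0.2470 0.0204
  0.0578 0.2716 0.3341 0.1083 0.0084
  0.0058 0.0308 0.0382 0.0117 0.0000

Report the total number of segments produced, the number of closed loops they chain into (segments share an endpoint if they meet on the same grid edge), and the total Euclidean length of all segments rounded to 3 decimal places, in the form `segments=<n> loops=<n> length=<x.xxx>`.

cell (0,1): code 0100 → (0.433,2.000)–(1.000,1.555)
cell (0,2): code 1100 → (0.441,3.000)–(0.433,2.000)
cell (0,3): code 1000 → (1.000,3.436)–(0.441,3.000)
cell (1,1): code 0110 → (1.000,1.555)–(2.000,1.907)
cell (1,3): code 1001 → (2.000,3.085)–(1.000,3.436)
cell (2,1): code 0010 → (2.000,1.907)–(2.079,2.000)
cell (2,2): code 0011 → (2.079,2.000)–(2.072,3.000)
cell (2,3): code 0001 → (2.072,3.000)–(2.000,3.085)
total: 8 segments, chained into 1 closed loop(s), length Σ = 5.782385

segments=8 loops=1 length=5.782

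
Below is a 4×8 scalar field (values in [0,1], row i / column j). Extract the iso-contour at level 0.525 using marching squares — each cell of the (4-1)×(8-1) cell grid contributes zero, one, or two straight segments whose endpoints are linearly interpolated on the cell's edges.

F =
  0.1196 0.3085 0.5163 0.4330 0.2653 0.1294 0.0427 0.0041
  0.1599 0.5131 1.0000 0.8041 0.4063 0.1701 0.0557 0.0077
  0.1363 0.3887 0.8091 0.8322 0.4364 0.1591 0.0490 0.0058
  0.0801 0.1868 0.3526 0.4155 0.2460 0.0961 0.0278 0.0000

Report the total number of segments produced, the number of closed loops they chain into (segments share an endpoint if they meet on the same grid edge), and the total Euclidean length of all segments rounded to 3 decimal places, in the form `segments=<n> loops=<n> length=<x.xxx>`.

cell (0,1): code 0100 → (0.018,2.000)–(1.000,1.024)
cell (0,2): code 1100 → (0.248,3.000)–(0.018,2.000)
cell (0,3): code 1000 → (1.000,3.702)–(0.248,3.000)
cell (1,1): code 0110 → (1.000,1.024)–(2.000,1.324)
cell (1,3): code 1001 → (2.000,3.776)–(1.000,3.702)
cell (2,1): code 0010 → (2.000,1.324)–(2.622,2.000)
cell (2,2): code 0011 → (2.622,2.000)–(2.737,3.000)
cell (2,3): code 0001 → (2.737,3.000)–(2.000,3.776)
total: 8 segments, chained into 1 closed loop(s), length Σ = 8.481331

segments=8 loops=1 length=8.481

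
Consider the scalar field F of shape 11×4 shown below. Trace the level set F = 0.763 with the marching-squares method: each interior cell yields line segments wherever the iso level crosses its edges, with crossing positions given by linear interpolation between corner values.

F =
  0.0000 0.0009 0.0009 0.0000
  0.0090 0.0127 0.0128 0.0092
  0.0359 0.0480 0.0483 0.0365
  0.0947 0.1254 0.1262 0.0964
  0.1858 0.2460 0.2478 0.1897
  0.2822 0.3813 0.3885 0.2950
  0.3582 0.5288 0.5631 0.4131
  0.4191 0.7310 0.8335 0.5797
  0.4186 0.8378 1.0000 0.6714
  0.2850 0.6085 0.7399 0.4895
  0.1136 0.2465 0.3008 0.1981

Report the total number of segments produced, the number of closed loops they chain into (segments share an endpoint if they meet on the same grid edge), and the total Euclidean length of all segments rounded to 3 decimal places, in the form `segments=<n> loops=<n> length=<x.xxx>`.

cell (6,1): code 0100 → (6.739,2.000)–(7.000,1.312)
cell (6,2): code 1000 → (7.000,2.278)–(6.739,2.000)
cell (7,0): code 0100 → (7.300,1.000)–(8.000,0.822)
cell (7,1): code 1110 → (7.000,1.312)–(7.300,1.000)
cell (7,2): code 1001 → (8.000,2.721)–(7.000,2.278)
cell (8,0): code 0010 → (8.000,0.822)–(8.326,1.000)
cell (8,1): code 0011 → (8.326,1.000)–(8.911,2.000)
cell (8,2): code 0001 → (8.911,2.000)–(8.000,2.721)
total: 8 segments, chained into 1 closed loop(s), length Σ = 6.058359

segments=8 loops=1 length=6.058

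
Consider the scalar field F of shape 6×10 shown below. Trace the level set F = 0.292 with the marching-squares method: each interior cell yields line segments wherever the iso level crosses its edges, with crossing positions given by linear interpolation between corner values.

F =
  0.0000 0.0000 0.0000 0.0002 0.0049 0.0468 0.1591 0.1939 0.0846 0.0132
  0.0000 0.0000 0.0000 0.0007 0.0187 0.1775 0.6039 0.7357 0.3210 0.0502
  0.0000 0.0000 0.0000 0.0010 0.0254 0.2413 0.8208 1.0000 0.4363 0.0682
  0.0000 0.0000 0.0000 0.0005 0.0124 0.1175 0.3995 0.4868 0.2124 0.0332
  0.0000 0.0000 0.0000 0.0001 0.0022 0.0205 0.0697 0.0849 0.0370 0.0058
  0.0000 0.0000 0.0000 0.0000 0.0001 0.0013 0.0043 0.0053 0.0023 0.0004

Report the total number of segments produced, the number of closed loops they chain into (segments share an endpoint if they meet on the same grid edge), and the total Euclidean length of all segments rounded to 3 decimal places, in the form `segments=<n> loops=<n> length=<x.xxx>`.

cell (0,5): code 0100 → (0.299,6.000)–(1.000,5.269)
cell (0,6): code 1100 → (0.181,7.000)–(0.299,6.000)
cell (0,7): code 1100 → (0.877,8.000)–(0.181,7.000)
cell (0,8): code 1000 → (1.000,8.107)–(0.877,8.000)
cell (1,5): code 0110 → (1.000,5.269)–(2.000,5.087)
cell (1,8): code 1001 → (2.000,8.392)–(1.000,8.107)
cell (2,5): code 0110 → (2.000,5.087)–(3.000,5.619)
cell (2,7): code 1011 → (3.000,7.710)–(2.644,8.000)
cell (2,8): code 0001 → (2.644,8.000)–(2.000,8.392)
cell (3,5): code 0010 → (3.000,5.619)–(3.326,6.000)
cell (3,6): code 0011 → (3.326,6.000)–(3.485,7.000)
cell (3,7): code 0001 → (3.485,7.000)–(3.000,7.710)
total: 12 segments, chained into 1 closed loop(s), length Σ = 10.176858

segments=12 loops=1 length=10.177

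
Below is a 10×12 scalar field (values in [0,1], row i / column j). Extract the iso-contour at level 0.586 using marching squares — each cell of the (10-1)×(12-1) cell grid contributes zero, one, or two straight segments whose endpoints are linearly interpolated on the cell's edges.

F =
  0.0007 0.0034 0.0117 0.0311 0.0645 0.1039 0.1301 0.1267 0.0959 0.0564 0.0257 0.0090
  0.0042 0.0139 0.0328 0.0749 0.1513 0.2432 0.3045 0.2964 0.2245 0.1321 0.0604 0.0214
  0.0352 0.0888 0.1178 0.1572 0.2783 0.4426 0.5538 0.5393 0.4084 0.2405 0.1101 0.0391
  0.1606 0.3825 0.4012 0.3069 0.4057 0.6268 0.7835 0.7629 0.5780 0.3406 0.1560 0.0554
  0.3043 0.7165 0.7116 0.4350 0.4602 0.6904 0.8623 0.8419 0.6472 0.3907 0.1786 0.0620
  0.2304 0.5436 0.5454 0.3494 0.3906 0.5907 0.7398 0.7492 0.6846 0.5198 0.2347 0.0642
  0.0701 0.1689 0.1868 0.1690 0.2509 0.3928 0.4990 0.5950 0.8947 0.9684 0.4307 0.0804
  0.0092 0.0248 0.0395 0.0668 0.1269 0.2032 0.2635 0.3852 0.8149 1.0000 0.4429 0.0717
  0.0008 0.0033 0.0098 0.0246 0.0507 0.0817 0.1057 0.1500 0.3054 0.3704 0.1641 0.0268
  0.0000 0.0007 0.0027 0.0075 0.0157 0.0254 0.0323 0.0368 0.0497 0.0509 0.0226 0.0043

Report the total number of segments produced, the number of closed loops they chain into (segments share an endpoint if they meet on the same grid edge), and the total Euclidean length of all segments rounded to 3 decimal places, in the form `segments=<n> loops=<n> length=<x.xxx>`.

cell (2,4): code 0100 → (2.779,5.000)–(3.000,4.815)
cell (2,5): code 1100 → (2.140,6.000)–(2.779,5.000)
cell (2,6): code 1100 → (2.209,7.000)–(2.140,6.000)
cell (2,7): code 1000 → (3.000,7.957)–(2.209,7.000)
cell (3,0): code 0100 → (3.609,1.000)–(4.000,0.683)
cell (3,1): code 1100 → (3.595,2.000)–(3.609,1.000)
cell (3,2): code 1000 → (4.000,2.454)–(3.595,2.000)
cell (3,4): code 0110 → (3.000,4.815)–(4.000,4.546)
cell (3,7): code 1101 → (3.116,8.000)–(3.000,7.957)
cell (3,8): code 1000 → (4.000,8.239)–(3.116,8.000)
cell (4,0): code 0010 → (4.000,0.683)–(4.755,1.000)
cell (4,1): code 0011 → (4.755,1.000)–(4.756,2.000)
cell (4,2): code 0001 → (4.756,2.000)–(4.000,2.454)
cell (4,4): code 0110 → (4.000,4.546)–(5.000,4.977)
cell (4,8): code 1001 → (5.000,8.598)–(4.000,8.239)
cell (5,4): code 0010 → (5.000,4.977)–(5.024,5.000)
cell (5,5): code 0011 → (5.024,5.000)–(5.639,6.000)
cell (5,6): code 0111 → (5.639,6.000)–(6.000,6.906)
cell (5,8): code 1101 → (5.148,9.000)–(5.000,8.598)
cell (5,9): code 1000 → (6.000,9.711)–(5.148,9.000)
cell (6,6): code 0010 → (6.000,6.906)–(6.043,7.000)
cell (6,7): code 0111 → (6.043,7.000)–(7.000,7.467)
cell (6,9): code 1001 → (7.000,9.743)–(6.000,9.711)
cell (7,7): code 0010 → (7.000,7.467)–(7.449,8.000)
cell (7,8): code 0011 → (7.449,8.000)–(7.658,9.000)
cell (7,9): code 0001 → (7.658,9.000)–(7.000,9.743)
total: 26 segments, chained into 2 closed loop(s), length Σ = 21.356432

segments=26 loops=2 length=21.356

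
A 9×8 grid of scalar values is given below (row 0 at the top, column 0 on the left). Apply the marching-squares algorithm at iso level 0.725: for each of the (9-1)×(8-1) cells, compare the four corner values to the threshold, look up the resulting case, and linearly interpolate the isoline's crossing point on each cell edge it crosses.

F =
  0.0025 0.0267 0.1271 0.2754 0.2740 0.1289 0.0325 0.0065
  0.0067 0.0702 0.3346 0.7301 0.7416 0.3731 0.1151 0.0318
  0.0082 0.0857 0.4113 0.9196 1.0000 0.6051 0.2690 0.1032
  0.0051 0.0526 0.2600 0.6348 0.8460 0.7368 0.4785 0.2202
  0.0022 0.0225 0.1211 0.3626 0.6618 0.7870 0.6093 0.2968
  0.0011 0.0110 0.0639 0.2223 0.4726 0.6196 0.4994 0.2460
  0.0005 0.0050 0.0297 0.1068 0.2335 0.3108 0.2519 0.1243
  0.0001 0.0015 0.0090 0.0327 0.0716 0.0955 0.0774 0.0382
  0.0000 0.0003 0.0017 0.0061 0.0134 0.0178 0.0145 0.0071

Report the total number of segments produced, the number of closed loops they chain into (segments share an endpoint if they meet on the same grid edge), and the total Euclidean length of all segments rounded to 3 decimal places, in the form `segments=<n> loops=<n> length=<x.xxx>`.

segments=14 loops=1 length=9.364

cell (0,2): code 0100 → (0.989,3.000)–(1.000,2.987)
cell (0,3): code 1100 → (0.964,4.000)–(0.989,3.000)
cell (0,4): code 1000 → (1.000,4.045)–(0.964,4.000)
cell (1,2): code 0110 → (1.000,2.987)–(2.000,2.617)
cell (1,4): code 1001 → (2.000,4.696)–(1.000,4.045)
cell (2,2): code 0010 → (2.000,2.617)–(2.683,3.000)
cell (2,3): code 0111 → (2.683,3.000)–(3.000,3.427)
cell (2,4): code 1101 → (2.910,5.000)–(2.000,4.696)
cell (2,5): code 1000 → (3.000,5.046)–(2.910,5.000)
cell (3,3): code 0010 → (3.000,3.427)–(3.657,4.000)
cell (3,4): code 0111 → (3.657,4.000)–(4.000,4.505)
cell (3,5): code 1001 → (4.000,5.349)–(3.000,5.046)
cell (4,4): code 0010 → (4.000,4.505)–(4.370,5.000)
cell (4,5): code 0001 → (4.370,5.000)–(4.000,5.349)
total: 14 segments, chained into 1 closed loop(s), length Σ = 9.363761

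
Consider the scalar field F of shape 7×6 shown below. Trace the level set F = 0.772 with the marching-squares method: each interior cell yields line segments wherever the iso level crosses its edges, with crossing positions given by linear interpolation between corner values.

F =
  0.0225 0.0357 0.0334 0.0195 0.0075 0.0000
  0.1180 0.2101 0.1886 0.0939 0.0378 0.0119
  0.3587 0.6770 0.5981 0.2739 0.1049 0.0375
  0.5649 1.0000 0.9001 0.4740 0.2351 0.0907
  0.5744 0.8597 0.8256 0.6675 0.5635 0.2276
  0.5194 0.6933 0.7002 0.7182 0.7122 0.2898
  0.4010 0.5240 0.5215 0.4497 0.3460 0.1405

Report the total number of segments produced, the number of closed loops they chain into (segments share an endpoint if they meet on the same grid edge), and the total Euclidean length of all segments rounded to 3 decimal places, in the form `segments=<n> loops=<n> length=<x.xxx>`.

cell (2,0): code 0100 → (2.294,1.000)–(3.000,0.476)
cell (2,1): code 1100 → (2.576,2.000)–(2.294,1.000)
cell (2,2): code 1000 → (3.000,2.301)–(2.576,2.000)
cell (3,0): code 0110 → (3.000,0.476)–(4.000,0.693)
cell (3,2): code 1001 → (4.000,2.339)–(3.000,2.301)
cell (4,0): code 0010 → (4.000,0.693)–(4.527,1.000)
cell (4,1): code 0011 → (4.527,1.000)–(4.427,2.000)
cell (4,2): code 0001 → (4.427,2.000)–(4.000,2.339)
total: 8 segments, chained into 1 closed loop(s), length Σ = 6.622533

segments=8 loops=1 length=6.623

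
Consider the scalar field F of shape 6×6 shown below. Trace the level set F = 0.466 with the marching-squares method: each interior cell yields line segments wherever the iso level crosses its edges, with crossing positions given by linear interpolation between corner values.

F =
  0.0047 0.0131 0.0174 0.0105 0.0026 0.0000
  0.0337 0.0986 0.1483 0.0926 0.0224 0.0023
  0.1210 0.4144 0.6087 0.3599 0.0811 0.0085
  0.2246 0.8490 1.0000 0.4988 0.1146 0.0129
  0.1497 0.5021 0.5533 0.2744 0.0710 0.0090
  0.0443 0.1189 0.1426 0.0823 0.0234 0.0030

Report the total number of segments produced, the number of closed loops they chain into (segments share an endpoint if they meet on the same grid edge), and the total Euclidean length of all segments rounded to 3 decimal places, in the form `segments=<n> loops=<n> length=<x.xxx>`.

segments=12 loops=1 length=7.852

cell (1,1): code 0100 → (1.690,2.000)–(2.000,1.266)
cell (1,2): code 1000 → (2.000,2.574)–(1.690,2.000)
cell (2,0): code 0100 → (2.119,1.000)–(3.000,0.387)
cell (2,1): code 1110 → (2.000,1.266)–(2.119,1.000)
cell (2,2): code 1101 → (2.764,3.000)–(2.000,2.574)
cell (2,3): code 1000 → (3.000,3.085)–(2.764,3.000)
cell (3,0): code 0110 → (3.000,0.387)–(4.000,0.898)
cell (3,2): code 1011 → (4.000,2.313)–(3.146,3.000)
cell (3,3): code 0001 → (3.146,3.000)–(3.000,3.085)
cell (4,0): code 0010 → (4.000,0.898)–(4.094,1.000)
cell (4,1): code 0011 → (4.094,1.000)–(4.213,2.000)
cell (4,2): code 0001 → (4.213,2.000)–(4.000,2.313)
total: 12 segments, chained into 1 closed loop(s), length Σ = 7.852317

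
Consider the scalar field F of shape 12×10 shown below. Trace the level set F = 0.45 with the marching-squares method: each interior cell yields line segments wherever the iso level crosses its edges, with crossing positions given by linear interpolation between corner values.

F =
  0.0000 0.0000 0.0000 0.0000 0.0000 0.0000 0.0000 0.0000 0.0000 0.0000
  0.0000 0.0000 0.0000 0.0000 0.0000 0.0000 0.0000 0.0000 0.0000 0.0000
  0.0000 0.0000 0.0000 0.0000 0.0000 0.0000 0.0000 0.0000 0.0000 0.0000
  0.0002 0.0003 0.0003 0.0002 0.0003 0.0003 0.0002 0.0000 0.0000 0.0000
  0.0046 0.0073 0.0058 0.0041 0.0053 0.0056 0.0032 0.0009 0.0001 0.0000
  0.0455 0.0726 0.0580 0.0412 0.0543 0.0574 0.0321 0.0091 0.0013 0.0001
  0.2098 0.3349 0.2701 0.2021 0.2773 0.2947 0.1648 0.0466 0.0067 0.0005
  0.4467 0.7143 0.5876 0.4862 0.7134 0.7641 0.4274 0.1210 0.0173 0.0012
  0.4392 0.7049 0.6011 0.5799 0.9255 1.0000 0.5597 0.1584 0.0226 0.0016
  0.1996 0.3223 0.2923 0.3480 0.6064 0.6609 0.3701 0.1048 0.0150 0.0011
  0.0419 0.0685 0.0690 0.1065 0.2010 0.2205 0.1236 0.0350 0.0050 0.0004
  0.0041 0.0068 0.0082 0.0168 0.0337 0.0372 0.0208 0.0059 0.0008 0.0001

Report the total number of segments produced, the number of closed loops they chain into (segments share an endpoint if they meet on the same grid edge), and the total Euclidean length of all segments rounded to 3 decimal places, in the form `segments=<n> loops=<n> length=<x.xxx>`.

cell (6,0): code 0100 → (6.303,1.000)–(7.000,0.012)
cell (6,1): code 1100 → (6.567,2.000)–(6.303,1.000)
cell (6,2): code 1100 → (6.873,3.000)–(6.567,2.000)
cell (6,3): code 1100 → (6.396,4.000)–(6.873,3.000)
cell (6,4): code 1100 → (6.331,5.000)–(6.396,4.000)
cell (6,5): code 1000 → (7.000,5.933)–(6.331,5.000)
cell (7,0): code 0110 → (7.000,0.012)–(8.000,0.041)
cell (7,5): code 1101 → (7.171,6.000)–(7.000,5.933)
cell (7,6): code 1000 → (8.000,6.273)–(7.171,6.000)
cell (8,0): code 0010 → (8.000,0.041)–(8.666,1.000)
cell (8,1): code 0011 → (8.666,1.000)–(8.489,2.000)
cell (8,2): code 0011 → (8.489,2.000)–(8.560,3.000)
cell (8,3): code 0111 → (8.560,3.000)–(9.000,3.395)
cell (8,5): code 1011 → (9.000,5.725)–(8.579,6.000)
cell (8,6): code 0001 → (8.579,6.000)–(8.000,6.273)
cell (9,3): code 0010 → (9.000,3.395)–(9.386,4.000)
cell (9,4): code 0011 → (9.386,4.000)–(9.479,5.000)
cell (9,5): code 0001 → (9.479,5.000)–(9.000,5.725)
total: 18 segments, chained into 1 closed loop(s), length Σ = 16.114580

segments=18 loops=1 length=16.115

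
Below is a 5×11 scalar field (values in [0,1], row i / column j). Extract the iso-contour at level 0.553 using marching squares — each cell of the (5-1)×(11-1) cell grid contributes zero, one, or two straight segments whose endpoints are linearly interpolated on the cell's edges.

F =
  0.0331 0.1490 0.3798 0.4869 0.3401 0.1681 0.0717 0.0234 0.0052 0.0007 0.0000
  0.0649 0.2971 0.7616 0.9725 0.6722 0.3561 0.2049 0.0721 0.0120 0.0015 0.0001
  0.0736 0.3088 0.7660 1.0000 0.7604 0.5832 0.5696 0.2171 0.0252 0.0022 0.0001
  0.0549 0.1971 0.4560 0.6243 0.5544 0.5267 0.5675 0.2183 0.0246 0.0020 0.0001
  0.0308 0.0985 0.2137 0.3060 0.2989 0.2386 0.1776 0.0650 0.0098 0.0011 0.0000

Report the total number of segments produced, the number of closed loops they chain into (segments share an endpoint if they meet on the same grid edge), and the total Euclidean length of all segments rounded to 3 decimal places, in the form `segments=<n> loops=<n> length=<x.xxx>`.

cell (0,1): code 0100 → (0.454,2.000)–(1.000,1.551)
cell (0,2): code 1100 → (0.136,3.000)–(0.454,2.000)
cell (0,3): code 1100 → (0.641,4.000)–(0.136,3.000)
cell (0,4): code 1000 → (1.000,4.377)–(0.641,4.000)
cell (1,1): code 0110 → (1.000,1.551)–(2.000,1.534)
cell (1,4): code 1101 → (1.867,5.000)–(1.000,4.377)
cell (1,5): code 1100 → (1.954,6.000)–(1.867,5.000)
cell (1,6): code 1000 → (2.000,6.047)–(1.954,6.000)
cell (2,1): code 0010 → (2.000,1.534)–(2.687,2.000)
cell (2,2): code 0111 → (2.687,2.000)–(3.000,2.576)
cell (2,4): code 1011 → (3.000,4.051)–(2.535,5.000)
cell (2,5): code 0111 → (2.535,5.000)–(3.000,5.645)
cell (2,6): code 1001 → (3.000,6.042)–(2.000,6.047)
cell (3,2): code 0010 → (3.000,2.576)–(3.224,3.000)
cell (3,3): code 0011 → (3.224,3.000)–(3.005,4.000)
cell (3,4): code 0001 → (3.005,4.000)–(3.000,4.051)
cell (3,5): code 0010 → (3.000,5.645)–(3.037,6.000)
cell (3,6): code 0001 → (3.037,6.000)–(3.000,6.042)
total: 18 segments, chained into 1 closed loop(s), length Σ = 12.839579

segments=18 loops=1 length=12.840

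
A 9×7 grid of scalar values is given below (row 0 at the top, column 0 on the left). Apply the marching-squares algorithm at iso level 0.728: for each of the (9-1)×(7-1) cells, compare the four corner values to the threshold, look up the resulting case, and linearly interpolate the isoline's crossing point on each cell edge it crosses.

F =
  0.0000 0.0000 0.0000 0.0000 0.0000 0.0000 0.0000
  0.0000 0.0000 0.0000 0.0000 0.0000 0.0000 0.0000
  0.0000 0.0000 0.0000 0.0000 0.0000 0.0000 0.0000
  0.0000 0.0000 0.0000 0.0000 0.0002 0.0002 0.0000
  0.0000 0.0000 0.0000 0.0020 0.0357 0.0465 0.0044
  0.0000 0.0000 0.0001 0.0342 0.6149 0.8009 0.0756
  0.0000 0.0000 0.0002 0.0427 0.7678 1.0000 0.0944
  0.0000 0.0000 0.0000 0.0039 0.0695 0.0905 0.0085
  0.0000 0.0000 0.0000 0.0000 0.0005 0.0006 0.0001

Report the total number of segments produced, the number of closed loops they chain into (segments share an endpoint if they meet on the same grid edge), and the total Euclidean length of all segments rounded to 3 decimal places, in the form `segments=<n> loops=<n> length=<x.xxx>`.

cell (4,4): code 0100 → (4.903,5.000)–(5.000,4.608)
cell (4,5): code 1000 → (5.000,5.101)–(4.903,5.000)
cell (5,3): code 0100 → (5.740,4.000)–(6.000,3.945)
cell (5,4): code 1110 → (5.000,4.608)–(5.740,4.000)
cell (5,5): code 1001 → (6.000,5.300)–(5.000,5.101)
cell (6,3): code 0010 → (6.000,3.945)–(6.057,4.000)
cell (6,4): code 0011 → (6.057,4.000)–(6.299,5.000)
cell (6,5): code 0001 → (6.299,5.000)–(6.000,5.300)
total: 8 segments, chained into 1 closed loop(s), length Σ = 4.318311

segments=8 loops=1 length=4.318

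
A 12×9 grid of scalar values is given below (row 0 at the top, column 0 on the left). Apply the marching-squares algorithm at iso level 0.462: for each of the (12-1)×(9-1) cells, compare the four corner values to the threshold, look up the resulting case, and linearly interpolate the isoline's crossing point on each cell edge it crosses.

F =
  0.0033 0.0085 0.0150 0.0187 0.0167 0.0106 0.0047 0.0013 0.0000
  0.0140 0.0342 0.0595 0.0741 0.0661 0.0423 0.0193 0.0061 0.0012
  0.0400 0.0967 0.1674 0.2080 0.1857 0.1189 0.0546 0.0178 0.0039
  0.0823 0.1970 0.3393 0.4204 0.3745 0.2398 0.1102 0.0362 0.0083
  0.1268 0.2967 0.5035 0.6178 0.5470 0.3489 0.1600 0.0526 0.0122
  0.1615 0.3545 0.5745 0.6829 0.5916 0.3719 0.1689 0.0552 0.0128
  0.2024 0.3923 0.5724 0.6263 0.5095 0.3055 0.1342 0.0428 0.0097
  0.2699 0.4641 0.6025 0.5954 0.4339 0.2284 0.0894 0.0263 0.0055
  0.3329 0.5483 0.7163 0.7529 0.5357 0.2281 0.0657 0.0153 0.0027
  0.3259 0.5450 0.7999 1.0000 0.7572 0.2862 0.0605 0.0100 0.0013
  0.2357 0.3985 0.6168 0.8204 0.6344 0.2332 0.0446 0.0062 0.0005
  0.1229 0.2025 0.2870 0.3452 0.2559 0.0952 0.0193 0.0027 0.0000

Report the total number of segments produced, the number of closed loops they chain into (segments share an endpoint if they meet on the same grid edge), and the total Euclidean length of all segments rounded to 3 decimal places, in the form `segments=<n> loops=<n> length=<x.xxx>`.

cell (3,1): code 0100 → (3.747,2.000)–(4.000,1.799)
cell (3,2): code 1100 → (3.211,3.000)–(3.747,2.000)
cell (3,3): code 1100 → (3.507,4.000)–(3.211,3.000)
cell (3,4): code 1000 → (4.000,4.429)–(3.507,4.000)
cell (4,1): code 0110 → (4.000,1.799)–(5.000,1.489)
cell (4,4): code 1001 → (5.000,4.590)–(4.000,4.429)
cell (5,1): code 0110 → (5.000,1.489)–(6.000,1.387)
cell (5,4): code 1001 → (6.000,4.233)–(5.000,4.590)
cell (6,0): code 0100 → (6.971,1.000)–(7.000,0.989)
cell (6,1): code 1110 → (6.000,1.387)–(6.971,1.000)
cell (6,3): code 1011 → (7.000,3.826)–(6.628,4.000)
cell (6,4): code 0001 → (6.628,4.000)–(6.000,4.233)
cell (7,0): code 0110 → (7.000,0.989)–(8.000,0.599)
cell (7,3): code 1101 → (7.276,4.000)–(7.000,3.826)
cell (7,4): code 1000 → (8.000,4.240)–(7.276,4.000)
cell (8,0): code 0110 → (8.000,0.599)–(9.000,0.621)
cell (8,4): code 1001 → (9.000,4.627)–(8.000,4.240)
cell (9,0): code 0010 → (9.000,0.621)–(9.567,1.000)
cell (9,1): code 0111 → (9.567,1.000)–(10.000,1.291)
cell (9,4): code 1001 → (10.000,4.430)–(9.000,4.627)
cell (10,1): code 0010 → (10.000,1.291)–(10.469,2.000)
cell (10,2): code 0011 → (10.469,2.000)–(10.754,3.000)
cell (10,3): code 0011 → (10.754,3.000)–(10.455,4.000)
cell (10,4): code 0001 → (10.455,4.000)–(10.000,4.430)
total: 24 segments, chained into 1 closed loop(s), length Σ = 19.455190

segments=24 loops=1 length=19.455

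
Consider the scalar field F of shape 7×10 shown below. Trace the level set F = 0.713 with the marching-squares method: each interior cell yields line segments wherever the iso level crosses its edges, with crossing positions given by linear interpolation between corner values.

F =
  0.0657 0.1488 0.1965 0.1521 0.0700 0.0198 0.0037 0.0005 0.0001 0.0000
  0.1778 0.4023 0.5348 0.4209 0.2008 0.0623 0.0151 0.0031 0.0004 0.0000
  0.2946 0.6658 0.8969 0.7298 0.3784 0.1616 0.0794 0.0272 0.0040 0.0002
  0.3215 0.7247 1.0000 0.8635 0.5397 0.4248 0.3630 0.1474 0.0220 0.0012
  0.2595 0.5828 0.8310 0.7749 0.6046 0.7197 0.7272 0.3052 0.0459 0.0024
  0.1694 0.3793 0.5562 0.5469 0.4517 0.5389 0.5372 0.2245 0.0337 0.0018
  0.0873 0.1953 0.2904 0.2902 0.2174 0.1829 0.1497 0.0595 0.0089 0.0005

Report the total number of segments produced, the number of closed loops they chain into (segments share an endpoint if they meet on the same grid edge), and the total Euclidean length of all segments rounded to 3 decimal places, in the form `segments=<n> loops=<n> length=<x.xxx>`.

segments=18 loops=2 length=10.748

cell (1,1): code 0100 → (1.492,2.000)–(2.000,1.204)
cell (1,2): code 1100 → (1.946,3.000)–(1.492,2.000)
cell (1,3): code 1000 → (2.000,3.048)–(1.946,3.000)
cell (2,0): code 0100 → (2.801,1.000)–(3.000,0.971)
cell (2,1): code 1110 → (2.000,1.204)–(2.801,1.000)
cell (2,3): code 1001 → (3.000,3.465)–(2.000,3.048)
cell (3,0): code 0010 → (3.000,0.971)–(3.082,1.000)
cell (3,1): code 0111 → (3.082,1.000)–(4.000,1.525)
cell (3,3): code 1001 → (4.000,3.363)–(3.000,3.465)
cell (3,4): code 0100 → (3.977,5.000)–(4.000,4.942)
cell (3,5): code 1100 → (3.961,6.000)–(3.977,5.000)
cell (3,6): code 1000 → (4.000,6.034)–(3.961,6.000)
cell (4,1): code 0010 → (4.000,1.525)–(4.429,2.000)
cell (4,2): code 0011 → (4.429,2.000)–(4.271,3.000)
cell (4,3): code 0001 → (4.271,3.000)–(4.000,3.363)
cell (4,4): code 0010 → (4.000,4.942)–(4.037,5.000)
cell (4,5): code 0011 → (4.037,5.000)–(4.075,6.000)
cell (4,6): code 0001 → (4.075,6.000)–(4.000,6.034)
total: 18 segments, chained into 2 closed loop(s), length Σ = 10.747579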